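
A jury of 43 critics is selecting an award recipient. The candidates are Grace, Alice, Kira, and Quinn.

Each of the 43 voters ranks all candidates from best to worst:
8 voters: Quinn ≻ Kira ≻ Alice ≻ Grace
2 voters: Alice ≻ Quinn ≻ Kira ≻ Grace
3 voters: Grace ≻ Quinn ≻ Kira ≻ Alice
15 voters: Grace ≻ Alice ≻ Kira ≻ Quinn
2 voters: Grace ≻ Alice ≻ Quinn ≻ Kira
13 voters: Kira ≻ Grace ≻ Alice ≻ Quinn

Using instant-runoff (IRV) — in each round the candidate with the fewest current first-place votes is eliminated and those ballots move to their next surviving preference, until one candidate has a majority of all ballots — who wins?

Kira

Round 1: Grace 20, Alice 2, Kira 13, Quinn 8. Alice eliminated.
Round 2: Grace 20, Kira 13, Quinn 10. Quinn eliminated.
Round 3: Grace 20, Kira 23. Kira has a majority (≥22).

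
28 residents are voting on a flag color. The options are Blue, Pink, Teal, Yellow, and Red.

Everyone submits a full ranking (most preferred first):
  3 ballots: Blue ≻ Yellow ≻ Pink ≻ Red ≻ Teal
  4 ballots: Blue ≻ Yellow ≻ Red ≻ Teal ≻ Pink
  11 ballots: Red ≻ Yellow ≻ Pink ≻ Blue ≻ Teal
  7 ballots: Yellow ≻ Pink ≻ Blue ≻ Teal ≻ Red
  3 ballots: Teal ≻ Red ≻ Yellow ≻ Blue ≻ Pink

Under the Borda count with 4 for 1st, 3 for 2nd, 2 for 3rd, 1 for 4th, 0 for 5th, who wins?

Blue: 3×4 + 4×4 + 11×1 + 7×2 + 3×1 = 56
Pink: 3×2 + 4×0 + 11×2 + 7×3 + 3×0 = 49
Teal: 3×0 + 4×1 + 11×0 + 7×1 + 3×4 = 23
Yellow: 3×3 + 4×3 + 11×3 + 7×4 + 3×2 = 88
Red: 3×1 + 4×2 + 11×4 + 7×0 + 3×3 = 64

Yellow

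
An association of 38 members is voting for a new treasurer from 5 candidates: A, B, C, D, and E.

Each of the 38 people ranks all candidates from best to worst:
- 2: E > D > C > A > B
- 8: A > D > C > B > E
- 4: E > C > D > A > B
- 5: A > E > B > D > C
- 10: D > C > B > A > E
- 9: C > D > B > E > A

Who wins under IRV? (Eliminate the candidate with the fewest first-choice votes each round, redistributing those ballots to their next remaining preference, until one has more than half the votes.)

C

Round 1: A 13, B 0, C 9, D 10, E 6. B eliminated.
Round 2: A 13, C 9, D 10, E 6. E eliminated.
Round 3: A 13, C 13, D 12. D eliminated.
Round 4: A 13, C 25. C has a majority (≥20).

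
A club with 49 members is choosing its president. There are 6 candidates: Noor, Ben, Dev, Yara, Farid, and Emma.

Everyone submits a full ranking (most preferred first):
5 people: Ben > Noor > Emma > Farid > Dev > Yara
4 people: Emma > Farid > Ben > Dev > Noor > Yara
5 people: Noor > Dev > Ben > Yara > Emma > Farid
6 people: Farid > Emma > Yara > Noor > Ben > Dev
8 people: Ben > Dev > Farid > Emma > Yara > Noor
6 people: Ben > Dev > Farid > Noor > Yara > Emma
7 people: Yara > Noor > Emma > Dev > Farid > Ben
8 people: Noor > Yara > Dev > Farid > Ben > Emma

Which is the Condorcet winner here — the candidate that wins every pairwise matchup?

Noor

Noor vs Ben: 26–23
Noor vs Dev: 31–18
Noor vs Yara: 28–21
Noor vs Farid: 25–24
Noor vs Emma: 31–18
Noor beats every other candidate.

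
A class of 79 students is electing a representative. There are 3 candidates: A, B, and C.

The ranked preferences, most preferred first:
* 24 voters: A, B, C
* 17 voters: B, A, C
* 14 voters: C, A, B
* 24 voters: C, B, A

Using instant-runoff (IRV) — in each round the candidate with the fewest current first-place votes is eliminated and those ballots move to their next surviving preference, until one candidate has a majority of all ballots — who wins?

Round 1: A 24, B 17, C 38. B eliminated.
Round 2: A 41, C 38. A has a majority (≥40).

A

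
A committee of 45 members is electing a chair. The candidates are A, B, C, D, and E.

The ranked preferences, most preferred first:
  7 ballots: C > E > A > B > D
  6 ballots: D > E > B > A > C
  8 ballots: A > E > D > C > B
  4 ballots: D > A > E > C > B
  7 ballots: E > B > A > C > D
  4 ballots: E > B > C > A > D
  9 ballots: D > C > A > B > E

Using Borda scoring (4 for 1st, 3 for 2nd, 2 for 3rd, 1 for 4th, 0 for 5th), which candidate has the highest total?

E

A: 7×2 + 6×1 + 8×4 + 4×3 + 7×2 + 4×1 + 9×2 = 100
B: 7×1 + 6×2 + 8×0 + 4×0 + 7×3 + 4×3 + 9×1 = 61
C: 7×4 + 6×0 + 8×1 + 4×1 + 7×1 + 4×2 + 9×3 = 82
D: 7×0 + 6×4 + 8×2 + 4×4 + 7×0 + 4×0 + 9×4 = 92
E: 7×3 + 6×3 + 8×3 + 4×2 + 7×4 + 4×4 + 9×0 = 115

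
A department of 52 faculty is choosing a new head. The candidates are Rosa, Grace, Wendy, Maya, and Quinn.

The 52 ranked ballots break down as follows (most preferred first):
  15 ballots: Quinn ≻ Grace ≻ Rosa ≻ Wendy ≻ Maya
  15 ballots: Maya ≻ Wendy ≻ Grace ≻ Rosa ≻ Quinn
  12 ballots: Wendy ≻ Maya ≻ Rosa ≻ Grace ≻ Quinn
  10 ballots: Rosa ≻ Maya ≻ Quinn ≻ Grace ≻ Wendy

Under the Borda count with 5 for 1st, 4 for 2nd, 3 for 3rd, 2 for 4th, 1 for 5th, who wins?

Maya

Rosa: 15×3 + 15×2 + 12×3 + 10×5 = 161
Grace: 15×4 + 15×3 + 12×2 + 10×2 = 149
Wendy: 15×2 + 15×4 + 12×5 + 10×1 = 160
Maya: 15×1 + 15×5 + 12×4 + 10×4 = 178
Quinn: 15×5 + 15×1 + 12×1 + 10×3 = 132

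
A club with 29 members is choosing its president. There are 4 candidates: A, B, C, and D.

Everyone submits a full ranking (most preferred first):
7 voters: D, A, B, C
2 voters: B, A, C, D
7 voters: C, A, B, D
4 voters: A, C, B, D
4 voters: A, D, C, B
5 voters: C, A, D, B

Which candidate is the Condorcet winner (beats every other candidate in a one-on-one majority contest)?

A vs B: 27–2
A vs C: 17–12
A vs D: 22–7
A beats every other candidate.

A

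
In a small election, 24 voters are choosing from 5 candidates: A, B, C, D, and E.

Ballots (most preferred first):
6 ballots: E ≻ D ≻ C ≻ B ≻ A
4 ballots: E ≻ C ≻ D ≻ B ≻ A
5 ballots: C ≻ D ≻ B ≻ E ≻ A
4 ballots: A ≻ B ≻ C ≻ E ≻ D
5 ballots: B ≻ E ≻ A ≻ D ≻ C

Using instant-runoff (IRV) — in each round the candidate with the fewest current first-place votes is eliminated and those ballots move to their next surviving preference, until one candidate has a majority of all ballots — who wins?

Round 1: A 4, B 5, C 5, D 0, E 10. D eliminated.
Round 2: A 4, B 5, C 5, E 10. A eliminated.
Round 3: B 9, C 5, E 10. C eliminated.
Round 4: B 14, E 10. B has a majority (≥13).

B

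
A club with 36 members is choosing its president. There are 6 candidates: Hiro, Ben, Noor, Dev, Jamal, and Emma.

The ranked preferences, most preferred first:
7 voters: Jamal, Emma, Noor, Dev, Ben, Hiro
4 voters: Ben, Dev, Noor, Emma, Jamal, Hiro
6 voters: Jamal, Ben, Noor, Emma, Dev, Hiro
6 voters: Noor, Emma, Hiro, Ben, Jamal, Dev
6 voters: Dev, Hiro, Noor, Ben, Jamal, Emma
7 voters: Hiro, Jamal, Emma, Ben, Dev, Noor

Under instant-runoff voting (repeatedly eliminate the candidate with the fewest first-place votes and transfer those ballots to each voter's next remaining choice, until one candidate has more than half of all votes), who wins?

Round 1: Hiro 7, Ben 4, Noor 6, Dev 6, Jamal 13, Emma 0. Emma eliminated.
Round 2: Hiro 7, Ben 4, Noor 6, Dev 6, Jamal 13. Ben eliminated.
Round 3: Hiro 7, Noor 6, Dev 10, Jamal 13. Noor eliminated.
Round 4: Hiro 13, Dev 10, Jamal 13. Dev eliminated.
Round 5: Hiro 19, Jamal 17. Hiro has a majority (≥19).

Hiro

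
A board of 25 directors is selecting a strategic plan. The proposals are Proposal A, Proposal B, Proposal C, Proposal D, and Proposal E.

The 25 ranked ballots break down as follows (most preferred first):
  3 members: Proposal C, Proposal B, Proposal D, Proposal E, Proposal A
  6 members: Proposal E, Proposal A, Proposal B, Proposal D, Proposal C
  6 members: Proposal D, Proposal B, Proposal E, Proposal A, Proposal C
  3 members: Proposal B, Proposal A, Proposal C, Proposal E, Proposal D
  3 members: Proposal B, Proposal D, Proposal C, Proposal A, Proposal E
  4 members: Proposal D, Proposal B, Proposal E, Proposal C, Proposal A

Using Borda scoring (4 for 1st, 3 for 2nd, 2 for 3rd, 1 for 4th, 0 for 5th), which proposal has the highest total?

Proposal A: 3×0 + 6×3 + 6×1 + 3×3 + 3×1 + 4×0 = 36
Proposal B: 3×3 + 6×2 + 6×3 + 3×4 + 3×4 + 4×3 = 75
Proposal C: 3×4 + 6×0 + 6×0 + 3×2 + 3×2 + 4×1 = 28
Proposal D: 3×2 + 6×1 + 6×4 + 3×0 + 3×3 + 4×4 = 61
Proposal E: 3×1 + 6×4 + 6×2 + 3×1 + 3×0 + 4×2 = 50

Proposal B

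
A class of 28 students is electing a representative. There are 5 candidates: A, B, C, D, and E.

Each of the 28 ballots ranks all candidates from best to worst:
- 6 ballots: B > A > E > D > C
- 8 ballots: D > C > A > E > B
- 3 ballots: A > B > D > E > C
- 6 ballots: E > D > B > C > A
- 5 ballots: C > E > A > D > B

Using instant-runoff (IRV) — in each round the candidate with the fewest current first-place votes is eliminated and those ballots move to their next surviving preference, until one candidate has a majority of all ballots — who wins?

Round 1: A 3, B 6, C 5, D 8, E 6. A eliminated.
Round 2: B 9, C 5, D 8, E 6. C eliminated.
Round 3: B 9, D 8, E 11. D eliminated.
Round 4: B 9, E 19. E has a majority (≥15).

E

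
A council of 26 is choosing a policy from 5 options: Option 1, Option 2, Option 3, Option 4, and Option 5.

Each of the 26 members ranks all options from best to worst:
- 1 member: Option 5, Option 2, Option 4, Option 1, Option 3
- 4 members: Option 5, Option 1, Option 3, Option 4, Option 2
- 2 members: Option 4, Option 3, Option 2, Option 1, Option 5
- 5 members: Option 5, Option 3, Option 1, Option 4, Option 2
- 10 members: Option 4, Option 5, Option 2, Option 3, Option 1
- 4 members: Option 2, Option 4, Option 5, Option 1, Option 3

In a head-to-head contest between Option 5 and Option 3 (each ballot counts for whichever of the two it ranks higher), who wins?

Option 5 is ranked above Option 3 on 24 ballots; Option 3 above Option 5 on 2.

Option 5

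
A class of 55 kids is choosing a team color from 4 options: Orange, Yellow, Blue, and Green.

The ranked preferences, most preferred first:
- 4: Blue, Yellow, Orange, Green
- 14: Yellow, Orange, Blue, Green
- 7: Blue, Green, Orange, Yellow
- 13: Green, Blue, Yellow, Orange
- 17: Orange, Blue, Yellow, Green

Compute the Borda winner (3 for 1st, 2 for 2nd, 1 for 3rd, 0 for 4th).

Blue

Orange: 4×1 + 14×2 + 7×1 + 13×0 + 17×3 = 90
Yellow: 4×2 + 14×3 + 7×0 + 13×1 + 17×1 = 80
Blue: 4×3 + 14×1 + 7×3 + 13×2 + 17×2 = 107
Green: 4×0 + 14×0 + 7×2 + 13×3 + 17×0 = 53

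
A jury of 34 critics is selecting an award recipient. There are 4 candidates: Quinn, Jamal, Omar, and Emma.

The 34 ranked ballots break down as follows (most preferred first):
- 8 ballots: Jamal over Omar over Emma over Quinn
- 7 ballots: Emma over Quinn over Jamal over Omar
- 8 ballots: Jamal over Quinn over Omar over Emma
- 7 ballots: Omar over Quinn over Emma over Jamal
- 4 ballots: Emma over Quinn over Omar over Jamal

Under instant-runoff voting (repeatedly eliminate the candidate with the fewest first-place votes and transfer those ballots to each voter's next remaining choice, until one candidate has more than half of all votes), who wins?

Round 1: Quinn 0, Jamal 16, Omar 7, Emma 11. Quinn eliminated.
Round 2: Jamal 16, Omar 7, Emma 11. Omar eliminated.
Round 3: Jamal 16, Emma 18. Emma has a majority (≥18).

Emma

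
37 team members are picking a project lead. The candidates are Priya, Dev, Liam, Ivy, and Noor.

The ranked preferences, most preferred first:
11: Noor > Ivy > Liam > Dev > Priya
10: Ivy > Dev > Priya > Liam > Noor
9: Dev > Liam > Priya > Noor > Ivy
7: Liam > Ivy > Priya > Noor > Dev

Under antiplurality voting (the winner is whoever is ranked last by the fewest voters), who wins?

Liam

Last-place votes: Priya 11, Dev 7, Liam 0, Ivy 9, Noor 10.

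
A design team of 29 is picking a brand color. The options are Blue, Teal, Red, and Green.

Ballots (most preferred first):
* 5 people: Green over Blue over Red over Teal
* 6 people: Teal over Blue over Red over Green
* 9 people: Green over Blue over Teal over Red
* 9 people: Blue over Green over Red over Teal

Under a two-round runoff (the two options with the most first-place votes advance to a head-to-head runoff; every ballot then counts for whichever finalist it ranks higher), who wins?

Blue

Round 1 first-place votes: Blue 9, Teal 6, Red 0, Green 14. Green and Blue advance.
Runoff: Green is ranked above Blue on 14 ballots, Blue above Green on 15.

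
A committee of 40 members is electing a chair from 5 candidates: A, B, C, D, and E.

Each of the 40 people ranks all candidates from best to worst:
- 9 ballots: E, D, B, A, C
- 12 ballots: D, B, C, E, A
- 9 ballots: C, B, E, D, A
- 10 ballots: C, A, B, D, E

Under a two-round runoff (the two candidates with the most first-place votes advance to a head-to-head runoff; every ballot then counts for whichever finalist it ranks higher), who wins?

Round 1 first-place votes: A 0, B 0, C 19, D 12, E 9. C and D advance.
Runoff: C is ranked above D on 19 ballots, D above C on 21.

D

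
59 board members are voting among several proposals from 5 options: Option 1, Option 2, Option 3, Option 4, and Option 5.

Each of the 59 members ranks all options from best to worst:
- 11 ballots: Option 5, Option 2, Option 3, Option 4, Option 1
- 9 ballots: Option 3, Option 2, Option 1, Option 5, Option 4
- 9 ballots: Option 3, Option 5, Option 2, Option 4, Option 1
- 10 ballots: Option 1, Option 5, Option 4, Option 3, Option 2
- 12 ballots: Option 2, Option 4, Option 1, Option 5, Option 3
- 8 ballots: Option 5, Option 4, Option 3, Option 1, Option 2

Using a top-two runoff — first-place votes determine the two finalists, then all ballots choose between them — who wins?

Option 5

Round 1 first-place votes: Option 1 10, Option 2 12, Option 3 18, Option 4 0, Option 5 19. Option 5 and Option 3 advance.
Runoff: Option 5 is ranked above Option 3 on 41 ballots, Option 3 above Option 5 on 18.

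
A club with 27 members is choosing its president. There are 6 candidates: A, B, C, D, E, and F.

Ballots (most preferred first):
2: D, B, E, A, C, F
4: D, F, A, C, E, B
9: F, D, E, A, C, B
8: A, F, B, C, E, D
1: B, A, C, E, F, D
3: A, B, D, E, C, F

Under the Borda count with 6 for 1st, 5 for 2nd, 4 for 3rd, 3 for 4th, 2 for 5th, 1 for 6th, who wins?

F

A: 2×3 + 4×4 + 9×3 + 8×6 + 1×5 + 3×6 = 120
B: 2×5 + 4×1 + 9×1 + 8×4 + 1×6 + 3×5 = 76
C: 2×2 + 4×3 + 9×2 + 8×3 + 1×4 + 3×2 = 68
D: 2×6 + 4×6 + 9×5 + 8×1 + 1×1 + 3×4 = 102
E: 2×4 + 4×2 + 9×4 + 8×2 + 1×3 + 3×3 = 80
F: 2×1 + 4×5 + 9×6 + 8×5 + 1×2 + 3×1 = 121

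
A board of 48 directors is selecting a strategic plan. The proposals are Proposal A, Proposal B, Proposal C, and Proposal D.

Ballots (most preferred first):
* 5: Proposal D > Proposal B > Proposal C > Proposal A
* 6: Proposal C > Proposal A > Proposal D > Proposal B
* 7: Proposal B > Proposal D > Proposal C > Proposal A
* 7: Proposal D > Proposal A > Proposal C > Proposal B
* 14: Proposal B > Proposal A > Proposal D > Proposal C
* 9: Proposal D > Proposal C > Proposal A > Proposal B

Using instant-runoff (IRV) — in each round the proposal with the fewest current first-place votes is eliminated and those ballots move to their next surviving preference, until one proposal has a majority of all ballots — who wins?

Round 1: Proposal A 0, Proposal B 21, Proposal C 6, Proposal D 21. Proposal A eliminated.
Round 2: Proposal B 21, Proposal C 6, Proposal D 21. Proposal C eliminated.
Round 3: Proposal B 21, Proposal D 27. Proposal D has a majority (≥25).

Proposal D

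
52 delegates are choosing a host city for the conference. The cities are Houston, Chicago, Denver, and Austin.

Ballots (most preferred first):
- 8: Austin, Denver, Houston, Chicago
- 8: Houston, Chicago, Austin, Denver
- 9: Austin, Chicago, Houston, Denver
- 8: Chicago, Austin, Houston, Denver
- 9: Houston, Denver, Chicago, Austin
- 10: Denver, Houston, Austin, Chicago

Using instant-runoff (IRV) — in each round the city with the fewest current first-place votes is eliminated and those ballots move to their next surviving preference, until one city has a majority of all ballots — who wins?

Houston

Round 1: Houston 17, Chicago 8, Denver 10, Austin 17. Chicago eliminated.
Round 2: Houston 17, Denver 10, Austin 25. Denver eliminated.
Round 3: Houston 27, Austin 25. Houston has a majority (≥27).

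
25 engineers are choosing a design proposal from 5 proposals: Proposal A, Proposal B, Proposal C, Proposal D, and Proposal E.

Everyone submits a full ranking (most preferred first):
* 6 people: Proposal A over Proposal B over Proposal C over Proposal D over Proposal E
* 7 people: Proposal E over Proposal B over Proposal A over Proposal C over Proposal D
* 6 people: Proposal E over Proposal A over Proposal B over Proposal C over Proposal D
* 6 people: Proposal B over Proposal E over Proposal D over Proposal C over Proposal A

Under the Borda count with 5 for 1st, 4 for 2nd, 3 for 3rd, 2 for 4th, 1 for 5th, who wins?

Proposal B

Proposal A: 6×5 + 7×3 + 6×4 + 6×1 = 81
Proposal B: 6×4 + 7×4 + 6×3 + 6×5 = 100
Proposal C: 6×3 + 7×2 + 6×2 + 6×2 = 56
Proposal D: 6×2 + 7×1 + 6×1 + 6×3 = 43
Proposal E: 6×1 + 7×5 + 6×5 + 6×4 = 95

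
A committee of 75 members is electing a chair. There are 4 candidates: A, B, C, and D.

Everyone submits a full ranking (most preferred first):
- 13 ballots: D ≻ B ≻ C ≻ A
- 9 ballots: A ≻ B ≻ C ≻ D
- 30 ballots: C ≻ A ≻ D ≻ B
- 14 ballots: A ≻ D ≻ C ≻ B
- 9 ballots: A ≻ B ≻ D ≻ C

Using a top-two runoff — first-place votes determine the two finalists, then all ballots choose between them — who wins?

Round 1 first-place votes: A 32, B 0, C 30, D 13. A and C advance.
Runoff: A is ranked above C on 32 ballots, C above A on 43.

C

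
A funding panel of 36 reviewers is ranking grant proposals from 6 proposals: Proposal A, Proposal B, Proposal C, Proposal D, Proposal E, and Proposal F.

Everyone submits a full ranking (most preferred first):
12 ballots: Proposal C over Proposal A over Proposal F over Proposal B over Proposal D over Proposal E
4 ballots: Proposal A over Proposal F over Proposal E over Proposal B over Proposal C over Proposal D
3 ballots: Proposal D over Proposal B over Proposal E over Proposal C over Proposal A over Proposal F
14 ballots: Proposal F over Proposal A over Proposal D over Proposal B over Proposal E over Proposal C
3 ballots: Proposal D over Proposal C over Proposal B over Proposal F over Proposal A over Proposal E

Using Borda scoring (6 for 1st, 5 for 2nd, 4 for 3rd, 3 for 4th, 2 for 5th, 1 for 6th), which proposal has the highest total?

Proposal A

Proposal A: 12×5 + 4×6 + 3×2 + 14×5 + 3×2 = 166
Proposal B: 12×3 + 4×3 + 3×5 + 14×3 + 3×4 = 117
Proposal C: 12×6 + 4×2 + 3×3 + 14×1 + 3×5 = 118
Proposal D: 12×2 + 4×1 + 3×6 + 14×4 + 3×6 = 120
Proposal E: 12×1 + 4×4 + 3×4 + 14×2 + 3×1 = 71
Proposal F: 12×4 + 4×5 + 3×1 + 14×6 + 3×3 = 164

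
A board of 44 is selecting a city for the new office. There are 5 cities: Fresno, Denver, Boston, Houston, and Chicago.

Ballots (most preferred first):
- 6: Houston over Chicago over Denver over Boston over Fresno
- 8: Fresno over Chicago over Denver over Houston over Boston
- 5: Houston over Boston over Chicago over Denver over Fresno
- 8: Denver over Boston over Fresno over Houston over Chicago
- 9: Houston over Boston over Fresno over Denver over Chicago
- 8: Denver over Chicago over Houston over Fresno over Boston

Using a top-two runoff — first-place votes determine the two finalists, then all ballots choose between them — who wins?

Round 1 first-place votes: Fresno 8, Denver 16, Boston 0, Houston 20, Chicago 0. Houston and Denver advance.
Runoff: Houston is ranked above Denver on 20 ballots, Denver above Houston on 24.

Denver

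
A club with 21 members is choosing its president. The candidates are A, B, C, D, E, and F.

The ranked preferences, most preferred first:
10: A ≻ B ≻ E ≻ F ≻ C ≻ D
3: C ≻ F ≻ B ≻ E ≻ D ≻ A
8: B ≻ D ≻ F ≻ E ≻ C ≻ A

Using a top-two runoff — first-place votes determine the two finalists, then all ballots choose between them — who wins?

Round 1 first-place votes: A 10, B 8, C 3, D 0, E 0, F 0. A and B advance.
Runoff: A is ranked above B on 10 ballots, B above A on 11.

B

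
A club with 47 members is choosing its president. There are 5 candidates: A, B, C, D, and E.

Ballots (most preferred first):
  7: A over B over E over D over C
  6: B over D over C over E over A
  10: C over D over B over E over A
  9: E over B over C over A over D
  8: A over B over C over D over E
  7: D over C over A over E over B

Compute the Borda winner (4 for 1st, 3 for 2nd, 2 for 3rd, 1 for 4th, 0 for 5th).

A: 7×4 + 6×0 + 10×0 + 9×1 + 8×4 + 7×2 = 83
B: 7×3 + 6×4 + 10×2 + 9×3 + 8×3 + 7×0 = 116
C: 7×0 + 6×2 + 10×4 + 9×2 + 8×2 + 7×3 = 107
D: 7×1 + 6×3 + 10×3 + 9×0 + 8×1 + 7×4 = 91
E: 7×2 + 6×1 + 10×1 + 9×4 + 8×0 + 7×1 = 73

B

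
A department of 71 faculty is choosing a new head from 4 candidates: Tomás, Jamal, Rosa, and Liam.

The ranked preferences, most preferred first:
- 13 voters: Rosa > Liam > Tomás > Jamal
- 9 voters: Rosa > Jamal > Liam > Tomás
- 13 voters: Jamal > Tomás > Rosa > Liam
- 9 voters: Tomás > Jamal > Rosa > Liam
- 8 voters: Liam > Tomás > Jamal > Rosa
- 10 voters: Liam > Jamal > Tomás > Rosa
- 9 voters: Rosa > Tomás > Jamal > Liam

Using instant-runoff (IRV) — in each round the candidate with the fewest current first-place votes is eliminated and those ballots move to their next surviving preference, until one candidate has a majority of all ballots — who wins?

Jamal

Round 1: Tomás 9, Jamal 13, Rosa 31, Liam 18. Tomás eliminated.
Round 2: Jamal 22, Rosa 31, Liam 18. Liam eliminated.
Round 3: Jamal 40, Rosa 31. Jamal has a majority (≥36).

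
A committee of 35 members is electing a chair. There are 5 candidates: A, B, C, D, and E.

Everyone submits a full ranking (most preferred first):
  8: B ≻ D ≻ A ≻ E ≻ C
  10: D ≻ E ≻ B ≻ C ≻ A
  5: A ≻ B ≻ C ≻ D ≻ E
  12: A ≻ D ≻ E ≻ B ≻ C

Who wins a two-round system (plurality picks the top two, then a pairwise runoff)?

D

Round 1 first-place votes: A 17, B 8, C 0, D 10, E 0. A and D advance.
Runoff: A is ranked above D on 17 ballots, D above A on 18.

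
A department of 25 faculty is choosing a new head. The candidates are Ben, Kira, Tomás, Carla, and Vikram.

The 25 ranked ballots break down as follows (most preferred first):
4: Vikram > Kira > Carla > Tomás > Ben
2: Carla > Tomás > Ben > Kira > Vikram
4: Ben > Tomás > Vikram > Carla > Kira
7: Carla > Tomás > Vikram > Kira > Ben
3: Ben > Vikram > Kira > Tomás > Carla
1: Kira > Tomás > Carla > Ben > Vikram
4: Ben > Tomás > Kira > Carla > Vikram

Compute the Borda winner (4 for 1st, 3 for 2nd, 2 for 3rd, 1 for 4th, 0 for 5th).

Tomás

Ben: 4×0 + 2×2 + 4×4 + 7×0 + 3×4 + 1×1 + 4×4 = 49
Kira: 4×3 + 2×1 + 4×0 + 7×1 + 3×2 + 1×4 + 4×2 = 39
Tomás: 4×1 + 2×3 + 4×3 + 7×3 + 3×1 + 1×3 + 4×3 = 61
Carla: 4×2 + 2×4 + 4×1 + 7×4 + 3×0 + 1×2 + 4×1 = 54
Vikram: 4×4 + 2×0 + 4×2 + 7×2 + 3×3 + 1×0 + 4×0 = 47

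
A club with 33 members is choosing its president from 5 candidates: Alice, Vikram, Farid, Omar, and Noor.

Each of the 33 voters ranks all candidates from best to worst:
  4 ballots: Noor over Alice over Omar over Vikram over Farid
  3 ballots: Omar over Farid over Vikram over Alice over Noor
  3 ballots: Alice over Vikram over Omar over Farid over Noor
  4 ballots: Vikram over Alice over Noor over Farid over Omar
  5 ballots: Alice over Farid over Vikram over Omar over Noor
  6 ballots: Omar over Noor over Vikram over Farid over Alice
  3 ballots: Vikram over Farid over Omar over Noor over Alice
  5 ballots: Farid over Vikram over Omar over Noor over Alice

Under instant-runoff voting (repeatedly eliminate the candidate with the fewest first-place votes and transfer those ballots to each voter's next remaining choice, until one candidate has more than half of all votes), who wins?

Vikram

Round 1: Alice 8, Vikram 7, Farid 5, Omar 9, Noor 4. Noor eliminated.
Round 2: Alice 12, Vikram 7, Farid 5, Omar 9. Farid eliminated.
Round 3: Alice 12, Vikram 12, Omar 9. Omar eliminated.
Round 4: Alice 12, Vikram 21. Vikram has a majority (≥17).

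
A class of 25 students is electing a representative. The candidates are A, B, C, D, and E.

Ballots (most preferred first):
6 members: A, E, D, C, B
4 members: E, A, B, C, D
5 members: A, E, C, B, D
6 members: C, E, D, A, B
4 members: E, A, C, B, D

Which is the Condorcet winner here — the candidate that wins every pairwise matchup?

E vs A: 14–11
E vs B: 25–0
E vs C: 19–6
E vs D: 25–0
E beats every other candidate.

E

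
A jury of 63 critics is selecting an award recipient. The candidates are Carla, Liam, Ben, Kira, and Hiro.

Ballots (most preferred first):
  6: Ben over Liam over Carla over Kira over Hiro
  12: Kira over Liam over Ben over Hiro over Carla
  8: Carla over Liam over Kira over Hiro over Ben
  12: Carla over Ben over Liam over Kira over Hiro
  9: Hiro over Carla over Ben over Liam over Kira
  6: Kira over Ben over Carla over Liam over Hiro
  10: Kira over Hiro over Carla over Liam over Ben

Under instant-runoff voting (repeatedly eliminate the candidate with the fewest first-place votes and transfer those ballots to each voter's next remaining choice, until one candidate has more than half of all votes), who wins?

Round 1: Carla 20, Liam 0, Ben 6, Kira 28, Hiro 9. Liam eliminated.
Round 2: Carla 20, Ben 6, Kira 28, Hiro 9. Ben eliminated.
Round 3: Carla 26, Kira 28, Hiro 9. Hiro eliminated.
Round 4: Carla 35, Kira 28. Carla has a majority (≥32).

Carla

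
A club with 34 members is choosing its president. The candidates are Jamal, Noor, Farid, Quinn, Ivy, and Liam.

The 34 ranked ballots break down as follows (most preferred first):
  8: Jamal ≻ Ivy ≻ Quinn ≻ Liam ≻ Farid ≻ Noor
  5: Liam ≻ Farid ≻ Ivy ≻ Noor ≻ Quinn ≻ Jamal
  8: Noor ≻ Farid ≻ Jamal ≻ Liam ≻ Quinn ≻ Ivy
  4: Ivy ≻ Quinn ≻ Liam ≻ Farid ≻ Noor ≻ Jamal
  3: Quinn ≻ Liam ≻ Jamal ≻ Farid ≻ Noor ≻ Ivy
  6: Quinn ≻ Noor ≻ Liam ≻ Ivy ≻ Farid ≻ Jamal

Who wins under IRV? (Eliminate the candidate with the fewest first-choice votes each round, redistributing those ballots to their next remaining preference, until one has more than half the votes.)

Quinn

Round 1: Jamal 8, Noor 8, Farid 0, Quinn 9, Ivy 4, Liam 5. Farid eliminated.
Round 2: Jamal 8, Noor 8, Quinn 9, Ivy 4, Liam 5. Ivy eliminated.
Round 3: Jamal 8, Noor 8, Quinn 13, Liam 5. Liam eliminated.
Round 4: Jamal 8, Noor 13, Quinn 13. Jamal eliminated.
Round 5: Noor 13, Quinn 21. Quinn has a majority (≥18).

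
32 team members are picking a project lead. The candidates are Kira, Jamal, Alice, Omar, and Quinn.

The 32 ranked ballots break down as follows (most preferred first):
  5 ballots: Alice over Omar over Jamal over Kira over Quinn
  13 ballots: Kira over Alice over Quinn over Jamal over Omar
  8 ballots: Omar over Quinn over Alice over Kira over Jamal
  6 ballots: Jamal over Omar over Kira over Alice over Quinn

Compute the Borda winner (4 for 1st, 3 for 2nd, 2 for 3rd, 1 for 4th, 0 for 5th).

Kira: 5×1 + 13×4 + 8×1 + 6×2 = 77
Jamal: 5×2 + 13×1 + 8×0 + 6×4 = 47
Alice: 5×4 + 13×3 + 8×2 + 6×1 = 81
Omar: 5×3 + 13×0 + 8×4 + 6×3 = 65
Quinn: 5×0 + 13×2 + 8×3 + 6×0 = 50

Alice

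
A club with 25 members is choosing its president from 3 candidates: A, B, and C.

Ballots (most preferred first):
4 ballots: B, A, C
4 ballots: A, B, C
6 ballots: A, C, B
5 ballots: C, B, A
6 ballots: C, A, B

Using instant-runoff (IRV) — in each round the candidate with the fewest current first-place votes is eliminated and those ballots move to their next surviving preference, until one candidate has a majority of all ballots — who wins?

Round 1: A 10, B 4, C 11. B eliminated.
Round 2: A 14, C 11. A has a majority (≥13).

A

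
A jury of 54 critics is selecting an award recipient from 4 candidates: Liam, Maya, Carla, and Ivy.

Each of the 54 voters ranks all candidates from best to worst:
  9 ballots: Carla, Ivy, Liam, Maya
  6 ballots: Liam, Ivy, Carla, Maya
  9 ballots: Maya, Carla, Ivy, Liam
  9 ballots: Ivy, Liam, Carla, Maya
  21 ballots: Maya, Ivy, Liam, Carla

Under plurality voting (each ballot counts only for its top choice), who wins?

Maya

First-place votes: Liam 6, Maya 30, Carla 9, Ivy 9.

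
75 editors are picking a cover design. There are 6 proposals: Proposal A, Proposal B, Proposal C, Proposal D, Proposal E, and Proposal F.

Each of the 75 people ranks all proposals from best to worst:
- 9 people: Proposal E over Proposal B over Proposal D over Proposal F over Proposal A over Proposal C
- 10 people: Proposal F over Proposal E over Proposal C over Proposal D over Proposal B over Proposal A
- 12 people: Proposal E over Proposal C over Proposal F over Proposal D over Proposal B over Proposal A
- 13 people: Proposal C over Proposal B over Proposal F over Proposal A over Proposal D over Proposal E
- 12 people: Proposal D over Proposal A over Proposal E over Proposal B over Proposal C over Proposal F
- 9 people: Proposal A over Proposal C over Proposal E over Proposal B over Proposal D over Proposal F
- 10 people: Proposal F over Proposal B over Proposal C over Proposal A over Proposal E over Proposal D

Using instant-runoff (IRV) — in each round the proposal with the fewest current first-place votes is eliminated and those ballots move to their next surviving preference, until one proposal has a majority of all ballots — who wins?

Round 1: Proposal A 9, Proposal B 0, Proposal C 13, Proposal D 12, Proposal E 21, Proposal F 20. Proposal B eliminated.
Round 2: Proposal A 9, Proposal C 13, Proposal D 12, Proposal E 21, Proposal F 20. Proposal A eliminated.
Round 3: Proposal C 22, Proposal D 12, Proposal E 21, Proposal F 20. Proposal D eliminated.
Round 4: Proposal C 22, Proposal E 33, Proposal F 20. Proposal F eliminated.
Round 5: Proposal C 32, Proposal E 43. Proposal E has a majority (≥38).

Proposal E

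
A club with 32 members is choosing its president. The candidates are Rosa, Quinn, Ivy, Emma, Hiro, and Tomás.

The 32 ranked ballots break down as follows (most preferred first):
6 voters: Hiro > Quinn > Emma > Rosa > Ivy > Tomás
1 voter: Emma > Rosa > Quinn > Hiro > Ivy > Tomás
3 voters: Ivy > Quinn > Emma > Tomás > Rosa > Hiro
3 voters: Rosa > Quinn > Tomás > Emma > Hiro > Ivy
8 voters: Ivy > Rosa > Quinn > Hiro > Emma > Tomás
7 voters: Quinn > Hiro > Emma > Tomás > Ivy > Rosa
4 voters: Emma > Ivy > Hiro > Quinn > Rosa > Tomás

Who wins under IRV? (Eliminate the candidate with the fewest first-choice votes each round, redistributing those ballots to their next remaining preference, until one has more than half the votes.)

Quinn

Round 1: Rosa 3, Quinn 7, Ivy 11, Emma 5, Hiro 6, Tomás 0. Tomás eliminated.
Round 2: Rosa 3, Quinn 7, Ivy 11, Emma 5, Hiro 6. Rosa eliminated.
Round 3: Quinn 10, Ivy 11, Emma 5, Hiro 6. Emma eliminated.
Round 4: Quinn 11, Ivy 15, Hiro 6. Hiro eliminated.
Round 5: Quinn 17, Ivy 15. Quinn has a majority (≥17).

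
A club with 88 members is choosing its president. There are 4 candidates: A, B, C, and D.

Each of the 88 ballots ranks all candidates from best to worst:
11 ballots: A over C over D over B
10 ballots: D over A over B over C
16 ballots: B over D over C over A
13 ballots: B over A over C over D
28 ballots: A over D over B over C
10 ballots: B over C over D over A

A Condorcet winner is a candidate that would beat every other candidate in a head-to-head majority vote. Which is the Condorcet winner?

A vs B: 49–39
A vs C: 62–26
A vs D: 52–36
A beats every other candidate.

A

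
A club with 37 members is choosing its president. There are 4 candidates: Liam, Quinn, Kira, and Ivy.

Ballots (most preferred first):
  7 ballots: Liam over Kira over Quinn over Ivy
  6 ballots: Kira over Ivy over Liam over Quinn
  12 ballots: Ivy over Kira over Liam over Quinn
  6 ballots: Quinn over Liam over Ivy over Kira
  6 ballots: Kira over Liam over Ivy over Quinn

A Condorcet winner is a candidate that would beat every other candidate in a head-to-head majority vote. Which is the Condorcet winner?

Kira

Kira vs Liam: 24–13
Kira vs Quinn: 31–6
Kira vs Ivy: 19–18
Kira beats every other candidate.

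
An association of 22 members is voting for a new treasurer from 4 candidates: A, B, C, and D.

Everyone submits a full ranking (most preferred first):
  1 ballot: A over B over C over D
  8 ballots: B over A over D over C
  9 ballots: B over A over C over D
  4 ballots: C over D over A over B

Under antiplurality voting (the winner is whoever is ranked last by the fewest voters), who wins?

A

Last-place votes: A 0, B 4, C 8, D 10.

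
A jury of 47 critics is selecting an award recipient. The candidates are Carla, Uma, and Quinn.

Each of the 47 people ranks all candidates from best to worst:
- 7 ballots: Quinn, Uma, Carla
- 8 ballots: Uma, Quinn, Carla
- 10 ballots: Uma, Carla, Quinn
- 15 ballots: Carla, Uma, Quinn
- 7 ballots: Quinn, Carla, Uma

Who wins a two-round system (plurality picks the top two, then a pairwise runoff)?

Round 1 first-place votes: Carla 15, Uma 18, Quinn 14. Uma and Carla advance.
Runoff: Uma is ranked above Carla on 25 ballots, Carla above Uma on 22.

Uma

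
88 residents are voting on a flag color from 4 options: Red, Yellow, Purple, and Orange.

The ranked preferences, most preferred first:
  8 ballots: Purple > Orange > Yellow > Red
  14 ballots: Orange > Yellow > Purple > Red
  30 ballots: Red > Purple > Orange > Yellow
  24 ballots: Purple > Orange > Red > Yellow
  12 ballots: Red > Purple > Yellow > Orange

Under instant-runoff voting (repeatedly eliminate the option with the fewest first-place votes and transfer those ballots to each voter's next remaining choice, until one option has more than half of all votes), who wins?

Purple

Round 1: Red 42, Yellow 0, Purple 32, Orange 14. Yellow eliminated.
Round 2: Red 42, Purple 32, Orange 14. Orange eliminated.
Round 3: Red 42, Purple 46. Purple has a majority (≥45).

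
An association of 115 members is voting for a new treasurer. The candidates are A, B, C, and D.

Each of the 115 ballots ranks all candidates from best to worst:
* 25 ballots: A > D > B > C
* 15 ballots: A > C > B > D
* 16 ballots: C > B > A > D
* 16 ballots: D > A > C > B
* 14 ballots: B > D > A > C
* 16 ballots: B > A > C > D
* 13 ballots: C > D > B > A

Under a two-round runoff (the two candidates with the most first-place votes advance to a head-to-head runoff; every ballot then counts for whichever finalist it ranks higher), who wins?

Round 1 first-place votes: A 40, B 30, C 29, D 16. A and B advance.
Runoff: A is ranked above B on 56 ballots, B above A on 59.

B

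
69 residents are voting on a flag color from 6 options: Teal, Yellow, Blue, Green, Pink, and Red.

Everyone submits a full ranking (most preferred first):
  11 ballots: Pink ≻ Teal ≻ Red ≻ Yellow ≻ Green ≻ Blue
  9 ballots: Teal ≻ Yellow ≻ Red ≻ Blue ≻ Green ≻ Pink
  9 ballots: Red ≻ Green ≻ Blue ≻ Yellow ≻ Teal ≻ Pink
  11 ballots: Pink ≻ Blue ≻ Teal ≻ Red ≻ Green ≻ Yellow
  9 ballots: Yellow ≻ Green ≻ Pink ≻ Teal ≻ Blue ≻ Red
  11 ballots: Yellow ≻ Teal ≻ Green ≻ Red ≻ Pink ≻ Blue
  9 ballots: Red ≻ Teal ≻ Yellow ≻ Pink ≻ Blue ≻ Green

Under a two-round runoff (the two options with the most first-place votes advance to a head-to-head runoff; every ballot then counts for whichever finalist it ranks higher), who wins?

Yellow

Round 1 first-place votes: Teal 9, Yellow 20, Blue 0, Green 0, Pink 22, Red 18. Pink and Yellow advance.
Runoff: Pink is ranked above Yellow on 22 ballots, Yellow above Pink on 47.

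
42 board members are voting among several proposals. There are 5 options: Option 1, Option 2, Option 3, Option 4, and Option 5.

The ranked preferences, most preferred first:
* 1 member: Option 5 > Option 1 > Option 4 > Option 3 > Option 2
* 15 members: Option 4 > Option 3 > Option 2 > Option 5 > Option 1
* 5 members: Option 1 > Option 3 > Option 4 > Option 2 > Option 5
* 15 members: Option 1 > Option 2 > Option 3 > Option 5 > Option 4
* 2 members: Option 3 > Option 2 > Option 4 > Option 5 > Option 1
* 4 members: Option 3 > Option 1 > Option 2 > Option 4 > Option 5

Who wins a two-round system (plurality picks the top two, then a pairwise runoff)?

Option 1

Round 1 first-place votes: Option 1 20, Option 2 0, Option 3 6, Option 4 15, Option 5 1. Option 1 and Option 4 advance.
Runoff: Option 1 is ranked above Option 4 on 25 ballots, Option 4 above Option 1 on 17.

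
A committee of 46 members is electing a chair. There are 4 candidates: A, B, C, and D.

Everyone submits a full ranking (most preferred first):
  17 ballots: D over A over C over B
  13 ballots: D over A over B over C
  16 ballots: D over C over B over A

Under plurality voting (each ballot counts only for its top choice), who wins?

First-place votes: A 0, B 0, C 0, D 46.

D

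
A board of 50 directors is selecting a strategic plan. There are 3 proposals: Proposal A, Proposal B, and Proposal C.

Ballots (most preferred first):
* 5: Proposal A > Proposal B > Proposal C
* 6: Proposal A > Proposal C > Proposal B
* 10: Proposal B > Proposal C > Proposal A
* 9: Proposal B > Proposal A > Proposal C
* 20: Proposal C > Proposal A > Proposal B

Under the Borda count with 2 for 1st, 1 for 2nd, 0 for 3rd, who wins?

Proposal C

Proposal A: 5×2 + 6×2 + 10×0 + 9×1 + 20×1 = 51
Proposal B: 5×1 + 6×0 + 10×2 + 9×2 + 20×0 = 43
Proposal C: 5×0 + 6×1 + 10×1 + 9×0 + 20×2 = 56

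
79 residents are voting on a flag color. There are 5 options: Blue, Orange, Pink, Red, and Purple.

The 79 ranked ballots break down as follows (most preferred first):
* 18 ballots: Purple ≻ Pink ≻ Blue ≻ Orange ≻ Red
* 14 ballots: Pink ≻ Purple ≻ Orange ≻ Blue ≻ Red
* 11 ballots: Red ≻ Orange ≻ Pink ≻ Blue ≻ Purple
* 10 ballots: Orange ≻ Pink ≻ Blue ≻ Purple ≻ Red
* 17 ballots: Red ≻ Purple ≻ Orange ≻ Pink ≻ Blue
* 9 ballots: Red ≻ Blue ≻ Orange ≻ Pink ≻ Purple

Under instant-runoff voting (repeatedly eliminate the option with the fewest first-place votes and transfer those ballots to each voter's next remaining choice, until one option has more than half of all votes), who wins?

Pink

Round 1: Blue 0, Orange 10, Pink 14, Red 37, Purple 18. Blue eliminated.
Round 2: Orange 10, Pink 14, Red 37, Purple 18. Orange eliminated.
Round 3: Pink 24, Red 37, Purple 18. Purple eliminated.
Round 4: Pink 42, Red 37. Pink has a majority (≥40).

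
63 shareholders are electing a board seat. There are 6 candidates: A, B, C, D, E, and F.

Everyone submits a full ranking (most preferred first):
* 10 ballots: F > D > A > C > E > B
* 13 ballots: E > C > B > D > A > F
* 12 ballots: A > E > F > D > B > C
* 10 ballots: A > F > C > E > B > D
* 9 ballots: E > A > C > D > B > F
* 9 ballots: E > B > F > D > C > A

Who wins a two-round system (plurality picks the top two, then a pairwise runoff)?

A

Round 1 first-place votes: A 22, B 0, C 0, D 0, E 31, F 10. E and A advance.
Runoff: E is ranked above A on 31 ballots, A above E on 32.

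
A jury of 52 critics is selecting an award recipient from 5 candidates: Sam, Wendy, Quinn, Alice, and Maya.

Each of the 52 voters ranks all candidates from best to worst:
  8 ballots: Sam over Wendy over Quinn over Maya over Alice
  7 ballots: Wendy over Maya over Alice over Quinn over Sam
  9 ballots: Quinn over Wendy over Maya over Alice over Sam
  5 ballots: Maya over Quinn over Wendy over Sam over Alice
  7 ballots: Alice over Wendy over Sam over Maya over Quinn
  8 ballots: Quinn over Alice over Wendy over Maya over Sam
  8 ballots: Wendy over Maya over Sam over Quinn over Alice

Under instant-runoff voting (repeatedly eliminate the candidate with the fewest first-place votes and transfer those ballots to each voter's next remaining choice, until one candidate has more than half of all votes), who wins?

Round 1: Sam 8, Wendy 15, Quinn 17, Alice 7, Maya 5. Maya eliminated.
Round 2: Sam 8, Wendy 15, Quinn 22, Alice 7. Alice eliminated.
Round 3: Sam 8, Wendy 22, Quinn 22. Sam eliminated.
Round 4: Wendy 30, Quinn 22. Wendy has a majority (≥27).

Wendy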